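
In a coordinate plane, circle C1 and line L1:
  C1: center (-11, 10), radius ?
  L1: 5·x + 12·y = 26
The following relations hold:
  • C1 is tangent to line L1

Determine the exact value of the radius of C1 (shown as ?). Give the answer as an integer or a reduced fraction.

1. [C1‖L1]  r_C1² − 9 = 0  ⇒  r_C1 = 3 (r>0 drops 1)

3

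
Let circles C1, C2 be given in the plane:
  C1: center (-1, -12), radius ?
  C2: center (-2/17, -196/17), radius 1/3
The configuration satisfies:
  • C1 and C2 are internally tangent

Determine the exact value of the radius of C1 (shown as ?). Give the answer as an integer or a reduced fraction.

1. [int C1,C2]  r_C1² − (2/3)r_C1 − 8/9 = 0  ⇒  r_C1 = 4/3 (r>0 drops 1)

4/3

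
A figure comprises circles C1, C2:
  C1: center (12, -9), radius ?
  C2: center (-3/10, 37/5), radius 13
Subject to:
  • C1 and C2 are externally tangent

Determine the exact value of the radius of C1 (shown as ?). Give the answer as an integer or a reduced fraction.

1. [ext C1·C2]  r_C1² + 26r_C1 − 1005/4 = 0  ⇒  r_C1 = 15/2 (r>0 drops 1)

15/2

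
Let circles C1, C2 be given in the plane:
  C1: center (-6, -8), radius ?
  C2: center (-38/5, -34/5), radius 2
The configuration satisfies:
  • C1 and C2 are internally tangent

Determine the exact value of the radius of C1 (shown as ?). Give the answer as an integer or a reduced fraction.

4

1. [int C1,C2]  r_C1² − 4r_C1 = 0  ⇒  r_C1 = 4 (r>0 drops 1)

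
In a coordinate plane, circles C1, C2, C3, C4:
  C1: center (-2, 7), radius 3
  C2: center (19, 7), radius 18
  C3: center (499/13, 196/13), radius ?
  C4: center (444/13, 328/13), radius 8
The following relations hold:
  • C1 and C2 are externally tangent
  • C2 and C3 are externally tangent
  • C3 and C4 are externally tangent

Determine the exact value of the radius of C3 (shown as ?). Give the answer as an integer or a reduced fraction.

1. [ext C2·C3]  r_C3² + 36r_C3 − 117 = 0  ⇒  r_C3 = 3 (r>0 drops 1)
2. [ext C3·C4]  r_C3² + 16r_C3 − 57 = 0  ⇒  r_C3 = 3 (r>0 drops 1)

3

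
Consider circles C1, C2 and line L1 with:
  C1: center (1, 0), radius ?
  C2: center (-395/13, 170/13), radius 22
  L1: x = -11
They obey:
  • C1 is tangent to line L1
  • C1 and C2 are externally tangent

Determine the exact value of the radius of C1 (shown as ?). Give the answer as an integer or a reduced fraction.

1. [C1‖L1]  r_C1² − 144 = 0  ⇒  r_C1 = 12 (r>0 drops 1)
2. [ext C1·C2]  r_C1² + 44r_C1 − 672 = 0  ⇒  r_C1 = 12 (r>0 drops 1)

12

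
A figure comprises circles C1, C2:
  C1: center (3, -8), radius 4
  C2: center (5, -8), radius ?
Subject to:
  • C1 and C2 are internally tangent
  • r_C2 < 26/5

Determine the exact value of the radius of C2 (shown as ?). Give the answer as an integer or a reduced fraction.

2

1. [int C1,C2]  r_C2² − 8r_C2 + 12 = 0  ⇒  r_C2 = 2 or 6
2. given r_C2 < 26/5: keep 2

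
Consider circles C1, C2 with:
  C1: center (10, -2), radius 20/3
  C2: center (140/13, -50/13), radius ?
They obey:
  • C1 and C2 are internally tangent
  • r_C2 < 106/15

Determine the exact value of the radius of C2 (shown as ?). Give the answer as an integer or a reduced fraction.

1. [int C1,C2]  r_C2² − (40/3)r_C2 + 364/9 = 0  ⇒  r_C2 = 14/3 or 26/3
2. given r_C2 < 106/15: keep 14/3

14/3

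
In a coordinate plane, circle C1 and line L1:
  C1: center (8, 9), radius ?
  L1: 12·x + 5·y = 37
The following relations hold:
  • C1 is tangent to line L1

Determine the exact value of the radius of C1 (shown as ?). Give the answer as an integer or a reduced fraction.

1. [C1‖L1]  r_C1² − 64 = 0  ⇒  r_C1 = 8 (r>0 drops 1)

8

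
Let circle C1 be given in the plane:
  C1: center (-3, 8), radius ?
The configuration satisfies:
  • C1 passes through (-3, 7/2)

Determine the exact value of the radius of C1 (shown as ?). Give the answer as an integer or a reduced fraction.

1. [C1∋P]  r_C1² − 81/4 = 0  ⇒  r_C1 = 9/2 (r>0 drops 1)

9/2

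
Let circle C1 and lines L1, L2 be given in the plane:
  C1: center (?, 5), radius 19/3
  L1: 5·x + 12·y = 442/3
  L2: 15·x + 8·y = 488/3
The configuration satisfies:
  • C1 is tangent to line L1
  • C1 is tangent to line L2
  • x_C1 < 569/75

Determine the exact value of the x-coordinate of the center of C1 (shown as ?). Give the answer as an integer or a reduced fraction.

1. [C1‖L1]  x_C1² − (524/15)x_C1 + 509/15 = 0  ⇒  x_C1 = 1 or 509/15
2. [C1‖L2]  x_C1² − (736/45)x_C1 + 691/45 = 0  ⇒  x_C1 = 1 or 691/45

1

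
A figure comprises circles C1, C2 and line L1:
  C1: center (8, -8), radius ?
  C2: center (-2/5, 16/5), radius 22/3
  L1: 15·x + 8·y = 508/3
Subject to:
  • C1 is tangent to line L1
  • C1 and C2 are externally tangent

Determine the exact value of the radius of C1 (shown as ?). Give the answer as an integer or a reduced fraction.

20/3

1. [C1‖L1]  r_C1² − 400/9 = 0  ⇒  r_C1 = 20/3 (r>0 drops 1)
2. [ext C1·C2]  r_C1² + (44/3)r_C1 − 1280/9 = 0  ⇒  r_C1 = 20/3 (r>0 drops 1)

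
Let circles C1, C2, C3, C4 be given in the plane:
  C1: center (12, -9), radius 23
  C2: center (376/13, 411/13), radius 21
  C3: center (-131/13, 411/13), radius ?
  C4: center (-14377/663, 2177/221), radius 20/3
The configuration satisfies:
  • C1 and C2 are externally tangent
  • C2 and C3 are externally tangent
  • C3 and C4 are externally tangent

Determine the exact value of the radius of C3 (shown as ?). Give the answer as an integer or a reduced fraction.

1. [ext C2·C3]  r_C3² + 42r_C3 − 1080 = 0  ⇒  r_C3 = 18 (r>0 drops 1)
2. [ext C3·C4]  r_C3² + (40/3)r_C3 − 564 = 0  ⇒  r_C3 = 18 (r>0 drops 1)

18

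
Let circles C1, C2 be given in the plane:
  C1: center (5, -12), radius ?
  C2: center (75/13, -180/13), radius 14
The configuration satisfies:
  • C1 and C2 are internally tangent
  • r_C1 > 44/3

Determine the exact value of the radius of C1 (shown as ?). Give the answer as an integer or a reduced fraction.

16

1. [int C1,C2]  r_C1² − 28r_C1 + 192 = 0  ⇒  r_C1 = 12 or 16
2. given r_C1 > 44/3: keep 16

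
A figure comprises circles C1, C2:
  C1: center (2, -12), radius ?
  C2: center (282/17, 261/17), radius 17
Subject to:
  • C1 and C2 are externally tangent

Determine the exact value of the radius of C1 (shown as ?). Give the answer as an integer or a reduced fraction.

1. [ext C1·C2]  r_C1² + 34r_C1 − 672 = 0  ⇒  r_C1 = 14 (r>0 drops 1)

14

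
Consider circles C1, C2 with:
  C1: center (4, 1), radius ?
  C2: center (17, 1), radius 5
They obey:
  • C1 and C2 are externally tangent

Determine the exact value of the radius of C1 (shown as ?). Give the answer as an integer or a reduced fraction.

1. [ext C1·C2]  r_C1² + 10r_C1 − 144 = 0  ⇒  r_C1 = 8 (r>0 drops 1)

8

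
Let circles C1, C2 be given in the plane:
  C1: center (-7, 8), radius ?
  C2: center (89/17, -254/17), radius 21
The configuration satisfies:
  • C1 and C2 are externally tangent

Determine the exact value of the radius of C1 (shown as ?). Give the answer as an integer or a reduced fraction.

1. [ext C1·C2]  r_C1² + 42r_C1 − 235 = 0  ⇒  r_C1 = 5 (r>0 drops 1)

5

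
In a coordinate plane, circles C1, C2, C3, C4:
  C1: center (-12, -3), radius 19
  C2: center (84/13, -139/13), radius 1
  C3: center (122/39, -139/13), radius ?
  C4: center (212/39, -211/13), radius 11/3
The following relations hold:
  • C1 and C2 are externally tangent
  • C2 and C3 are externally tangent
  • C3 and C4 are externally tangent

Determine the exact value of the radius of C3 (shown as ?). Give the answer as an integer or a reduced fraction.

1. [ext C2·C3]  r_C3² + 2r_C3 − 91/9 = 0  ⇒  r_C3 = 7/3 (r>0 drops 1)
2. [ext C3·C4]  r_C3² + (22/3)r_C3 − 203/9 = 0  ⇒  r_C3 = 7/3 (r>0 drops 1)

7/3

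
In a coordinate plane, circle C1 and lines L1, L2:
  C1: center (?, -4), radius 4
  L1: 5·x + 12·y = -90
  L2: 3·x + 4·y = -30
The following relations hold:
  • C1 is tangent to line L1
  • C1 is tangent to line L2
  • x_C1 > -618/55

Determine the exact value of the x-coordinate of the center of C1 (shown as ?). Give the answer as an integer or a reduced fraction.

2

1. [C1‖L1]  x_C1² + (84/5)x_C1 − 188/5 = 0  ⇒  x_C1 = -94/5 or 2
2. [C1‖L2]  x_C1² + (28/3)x_C1 − 68/3 = 0  ⇒  x_C1 = -34/3 or 2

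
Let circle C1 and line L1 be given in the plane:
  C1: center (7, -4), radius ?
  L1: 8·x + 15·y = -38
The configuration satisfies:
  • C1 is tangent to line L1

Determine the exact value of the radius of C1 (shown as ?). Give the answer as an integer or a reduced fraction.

2

1. [C1‖L1]  r_C1² − 4 = 0  ⇒  r_C1 = 2 (r>0 drops 1)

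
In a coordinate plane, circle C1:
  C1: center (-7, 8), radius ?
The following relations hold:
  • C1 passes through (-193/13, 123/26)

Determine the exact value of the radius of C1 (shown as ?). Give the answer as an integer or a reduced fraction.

1. [C1∋P]  r_C1² − 289/4 = 0  ⇒  r_C1 = 17/2 (r>0 drops 1)

17/2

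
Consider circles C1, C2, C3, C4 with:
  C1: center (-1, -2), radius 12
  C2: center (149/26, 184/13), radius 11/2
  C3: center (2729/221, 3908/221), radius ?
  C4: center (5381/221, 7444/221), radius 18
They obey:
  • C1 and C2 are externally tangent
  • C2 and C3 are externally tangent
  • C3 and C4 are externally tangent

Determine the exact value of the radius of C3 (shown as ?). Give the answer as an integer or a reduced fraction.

1. [ext C2·C3]  r_C3² + 11r_C3 − 26 = 0  ⇒  r_C3 = 2 (r>0 drops 1)
2. [ext C3·C4]  r_C3² + 36r_C3 − 76 = 0  ⇒  r_C3 = 2 (r>0 drops 1)

2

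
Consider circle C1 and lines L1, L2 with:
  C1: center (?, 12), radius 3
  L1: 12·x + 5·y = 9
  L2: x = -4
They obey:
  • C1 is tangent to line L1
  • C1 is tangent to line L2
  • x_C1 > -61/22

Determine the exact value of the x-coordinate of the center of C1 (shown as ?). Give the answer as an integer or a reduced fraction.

1. [C1‖L1]  x_C1² + (17/2)x_C1 + 15/2 = 0  ⇒  x_C1 = -15/2 or -1
2. [C1‖L2]  x_C1² + 8x_C1 + 7 = 0  ⇒  x_C1 = -7 or -1

-1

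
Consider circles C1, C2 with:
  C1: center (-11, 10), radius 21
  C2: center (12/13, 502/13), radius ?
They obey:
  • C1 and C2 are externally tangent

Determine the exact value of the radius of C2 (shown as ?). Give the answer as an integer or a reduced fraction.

1. [ext C1·C2]  r_C2² + 42r_C2 − 520 = 0  ⇒  r_C2 = 10 (r>0 drops 1)

10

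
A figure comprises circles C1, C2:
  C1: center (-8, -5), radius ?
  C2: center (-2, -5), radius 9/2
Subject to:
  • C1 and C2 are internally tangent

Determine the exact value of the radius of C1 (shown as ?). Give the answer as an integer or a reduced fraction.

1. [int C1,C2]  r_C1² − 9r_C1 − 63/4 = 0  ⇒  r_C1 = 21/2 (r>0 drops 1)

21/2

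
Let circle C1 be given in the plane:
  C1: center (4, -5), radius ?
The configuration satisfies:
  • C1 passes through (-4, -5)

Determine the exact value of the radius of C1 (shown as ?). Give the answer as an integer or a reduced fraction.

1. [C1∋P]  r_C1² − 64 = 0  ⇒  r_C1 = 8 (r>0 drops 1)

8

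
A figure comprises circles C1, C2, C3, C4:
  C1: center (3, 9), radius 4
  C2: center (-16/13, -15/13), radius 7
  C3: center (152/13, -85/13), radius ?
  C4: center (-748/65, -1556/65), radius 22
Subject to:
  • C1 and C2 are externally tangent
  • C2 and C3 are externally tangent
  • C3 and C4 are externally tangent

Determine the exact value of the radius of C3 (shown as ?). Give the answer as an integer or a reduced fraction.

7

1. [ext C2·C3]  r_C3² + 14r_C3 − 147 = 0  ⇒  r_C3 = 7 (r>0 drops 1)
2. [ext C3·C4]  r_C3² + 44r_C3 − 357 = 0  ⇒  r_C3 = 7 (r>0 drops 1)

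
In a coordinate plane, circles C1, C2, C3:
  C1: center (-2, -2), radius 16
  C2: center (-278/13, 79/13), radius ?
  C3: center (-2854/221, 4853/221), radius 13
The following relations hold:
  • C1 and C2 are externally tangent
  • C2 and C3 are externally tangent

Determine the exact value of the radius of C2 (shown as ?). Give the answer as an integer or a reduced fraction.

1. [ext C1·C2]  r_C2² + 32r_C2 − 185 = 0  ⇒  r_C2 = 5 (r>0 drops 1)
2. [ext C2·C3]  r_C2² + 26r_C2 − 155 = 0  ⇒  r_C2 = 5 (r>0 drops 1)

5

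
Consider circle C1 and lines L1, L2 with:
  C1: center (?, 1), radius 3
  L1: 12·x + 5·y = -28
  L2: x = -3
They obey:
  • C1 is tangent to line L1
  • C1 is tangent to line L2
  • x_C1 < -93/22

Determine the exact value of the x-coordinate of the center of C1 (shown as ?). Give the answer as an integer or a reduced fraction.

-6

1. [C1‖L1]  x_C1² + (11/2)x_C1 − 3 = 0  ⇒  x_C1 = -6 or 1/2
2. [C1‖L2]  x_C1² + 6x_C1 = 0  ⇒  x_C1 = -6 or 0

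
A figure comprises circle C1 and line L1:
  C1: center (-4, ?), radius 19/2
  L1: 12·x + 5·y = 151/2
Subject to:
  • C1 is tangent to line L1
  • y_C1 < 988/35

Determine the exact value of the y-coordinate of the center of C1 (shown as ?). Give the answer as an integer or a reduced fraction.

1. [C1‖L1]  y_C1² − (247/5)y_C1 = 0  ⇒  y_C1 = 0 or 247/5
2. given y_C1 < 988/35: keep 0

0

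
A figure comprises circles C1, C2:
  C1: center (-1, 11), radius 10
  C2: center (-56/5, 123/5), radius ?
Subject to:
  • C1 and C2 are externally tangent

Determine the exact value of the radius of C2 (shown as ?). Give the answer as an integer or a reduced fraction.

7

1. [ext C1·C2]  r_C2² + 20r_C2 − 189 = 0  ⇒  r_C2 = 7 (r>0 drops 1)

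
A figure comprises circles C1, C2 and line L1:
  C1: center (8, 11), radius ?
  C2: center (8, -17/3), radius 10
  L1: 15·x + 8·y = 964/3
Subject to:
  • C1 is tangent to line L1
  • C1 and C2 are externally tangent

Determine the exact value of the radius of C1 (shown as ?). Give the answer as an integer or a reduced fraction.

1. [C1‖L1]  r_C1² − 400/9 = 0  ⇒  r_C1 = 20/3 (r>0 drops 1)
2. [ext C1·C2]  r_C1² + 20r_C1 − 1600/9 = 0  ⇒  r_C1 = 20/3 (r>0 drops 1)

20/3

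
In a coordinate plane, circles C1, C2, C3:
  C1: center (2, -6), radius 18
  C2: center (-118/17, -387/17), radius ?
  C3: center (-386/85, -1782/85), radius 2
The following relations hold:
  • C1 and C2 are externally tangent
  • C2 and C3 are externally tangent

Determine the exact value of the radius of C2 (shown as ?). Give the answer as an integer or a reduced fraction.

1

1. [ext C1·C2]  r_C2² + 36r_C2 − 37 = 0  ⇒  r_C2 = 1 (r>0 drops 1)
2. [ext C2·C3]  r_C2² + 4r_C2 − 5 = 0  ⇒  r_C2 = 1 (r>0 drops 1)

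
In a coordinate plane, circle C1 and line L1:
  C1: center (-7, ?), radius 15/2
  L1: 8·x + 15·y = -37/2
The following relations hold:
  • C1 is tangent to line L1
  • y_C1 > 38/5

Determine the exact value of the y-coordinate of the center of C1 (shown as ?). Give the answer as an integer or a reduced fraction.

1. [C1‖L1]  y_C1² − 5y_C1 − 66 = 0  ⇒  y_C1 = -6 or 11
2. given y_C1 > 38/5: keep 11

11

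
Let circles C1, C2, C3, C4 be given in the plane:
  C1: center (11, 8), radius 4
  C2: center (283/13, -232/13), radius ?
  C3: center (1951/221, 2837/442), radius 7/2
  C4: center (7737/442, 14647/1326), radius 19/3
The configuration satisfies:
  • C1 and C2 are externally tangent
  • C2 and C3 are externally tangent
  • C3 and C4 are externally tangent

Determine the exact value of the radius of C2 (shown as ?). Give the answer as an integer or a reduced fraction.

24

1. [ext C1·C2]  r_C2² + 8r_C2 − 768 = 0  ⇒  r_C2 = 24 (r>0 drops 1)
2. [ext C2·C3]  r_C2² + 7r_C2 − 744 = 0  ⇒  r_C2 = 24 (r>0 drops 1)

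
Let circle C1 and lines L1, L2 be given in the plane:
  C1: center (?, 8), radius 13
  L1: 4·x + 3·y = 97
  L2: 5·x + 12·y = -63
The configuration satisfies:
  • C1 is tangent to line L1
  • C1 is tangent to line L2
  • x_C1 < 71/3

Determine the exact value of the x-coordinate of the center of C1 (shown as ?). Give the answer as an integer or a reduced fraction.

2

1. [C1‖L1]  x_C1² − (73/2)x_C1 + 69 = 0  ⇒  x_C1 = 2 or 69/2
2. [C1‖L2]  x_C1² + (318/5)x_C1 − 656/5 = 0  ⇒  x_C1 = -328/5 or 2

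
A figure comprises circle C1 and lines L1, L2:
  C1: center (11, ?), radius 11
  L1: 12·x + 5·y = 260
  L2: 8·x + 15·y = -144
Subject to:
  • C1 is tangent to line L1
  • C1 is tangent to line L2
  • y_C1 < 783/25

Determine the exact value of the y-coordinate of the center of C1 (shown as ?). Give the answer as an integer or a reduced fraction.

-3

1. [C1‖L1]  y_C1² − (256/5)y_C1 − 813/5 = 0  ⇒  y_C1 = -3 or 271/5
2. [C1‖L2]  y_C1² + (464/15)y_C1 + 419/5 = 0  ⇒  y_C1 = -419/15 or -3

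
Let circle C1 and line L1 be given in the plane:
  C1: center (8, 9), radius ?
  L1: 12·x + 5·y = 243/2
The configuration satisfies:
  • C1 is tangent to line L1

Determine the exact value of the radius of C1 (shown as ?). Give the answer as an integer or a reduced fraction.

1. [C1‖L1]  r_C1² − 9/4 = 0  ⇒  r_C1 = 3/2 (r>0 drops 1)

3/2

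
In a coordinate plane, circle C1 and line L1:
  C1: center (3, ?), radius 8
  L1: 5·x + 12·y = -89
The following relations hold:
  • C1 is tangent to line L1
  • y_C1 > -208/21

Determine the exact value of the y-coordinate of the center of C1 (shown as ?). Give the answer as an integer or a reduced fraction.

0

1. [C1‖L1]  y_C1² + (52/3)y_C1 = 0  ⇒  y_C1 = -52/3 or 0
2. given y_C1 > -208/21: keep 0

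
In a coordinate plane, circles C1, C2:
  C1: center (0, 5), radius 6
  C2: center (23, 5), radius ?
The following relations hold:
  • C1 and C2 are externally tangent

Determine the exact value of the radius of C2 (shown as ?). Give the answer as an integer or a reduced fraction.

17

1. [ext C1·C2]  r_C2² + 12r_C2 − 493 = 0  ⇒  r_C2 = 17 (r>0 drops 1)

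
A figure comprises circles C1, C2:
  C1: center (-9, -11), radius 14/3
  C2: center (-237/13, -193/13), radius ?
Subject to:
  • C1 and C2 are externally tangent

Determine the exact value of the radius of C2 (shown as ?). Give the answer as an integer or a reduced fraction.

16/3

1. [ext C1·C2]  r_C2² + (28/3)r_C2 − 704/9 = 0  ⇒  r_C2 = 16/3 (r>0 drops 1)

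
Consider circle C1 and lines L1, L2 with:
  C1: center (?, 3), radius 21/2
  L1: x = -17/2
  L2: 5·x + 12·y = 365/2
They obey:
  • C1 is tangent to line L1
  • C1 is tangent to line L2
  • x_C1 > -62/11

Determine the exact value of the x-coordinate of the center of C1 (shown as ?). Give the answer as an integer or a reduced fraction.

2

1. [C1‖L1]  x_C1² + 17x_C1 − 38 = 0  ⇒  x_C1 = -19 or 2
2. [C1‖L2]  x_C1² − (293/5)x_C1 + 566/5 = 0  ⇒  x_C1 = 2 or 283/5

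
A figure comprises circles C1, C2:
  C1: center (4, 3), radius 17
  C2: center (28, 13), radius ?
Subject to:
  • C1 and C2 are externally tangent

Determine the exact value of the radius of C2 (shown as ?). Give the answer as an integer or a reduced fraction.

1. [ext C1·C2]  r_C2² + 34r_C2 − 387 = 0  ⇒  r_C2 = 9 (r>0 drops 1)

9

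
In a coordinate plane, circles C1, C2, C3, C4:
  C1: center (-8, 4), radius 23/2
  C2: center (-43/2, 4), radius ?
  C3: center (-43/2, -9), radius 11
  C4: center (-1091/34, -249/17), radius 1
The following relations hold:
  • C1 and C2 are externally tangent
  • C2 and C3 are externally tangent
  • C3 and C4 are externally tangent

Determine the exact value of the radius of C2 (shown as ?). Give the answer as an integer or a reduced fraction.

1. [ext C1·C2]  r_C2² + 23r_C2 − 50 = 0  ⇒  r_C2 = 2 (r>0 drops 1)
2. [ext C2·C3]  r_C2² + 22r_C2 − 48 = 0  ⇒  r_C2 = 2 (r>0 drops 1)

2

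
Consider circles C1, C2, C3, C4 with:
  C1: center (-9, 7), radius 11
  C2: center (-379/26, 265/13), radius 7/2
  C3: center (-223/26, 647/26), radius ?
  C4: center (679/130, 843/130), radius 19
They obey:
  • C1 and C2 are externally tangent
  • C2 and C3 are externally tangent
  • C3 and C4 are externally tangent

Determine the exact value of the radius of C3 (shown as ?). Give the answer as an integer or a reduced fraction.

4

1. [ext C2·C3]  r_C3² + 7r_C3 − 44 = 0  ⇒  r_C3 = 4 (r>0 drops 1)
2. [ext C3·C4]  r_C3² + 38r_C3 − 168 = 0  ⇒  r_C3 = 4 (r>0 drops 1)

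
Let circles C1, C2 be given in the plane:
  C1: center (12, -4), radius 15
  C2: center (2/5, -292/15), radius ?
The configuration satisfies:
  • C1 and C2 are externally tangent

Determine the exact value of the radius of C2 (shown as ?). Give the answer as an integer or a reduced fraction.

13/3

1. [ext C1·C2]  r_C2² + 30r_C2 − 1339/9 = 0  ⇒  r_C2 = 13/3 (r>0 drops 1)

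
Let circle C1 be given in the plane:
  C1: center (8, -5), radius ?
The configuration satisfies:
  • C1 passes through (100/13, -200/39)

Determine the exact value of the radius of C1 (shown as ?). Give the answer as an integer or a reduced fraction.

1. [C1∋P]  r_C1² − 1/9 = 0  ⇒  r_C1 = 1/3 (r>0 drops 1)

1/3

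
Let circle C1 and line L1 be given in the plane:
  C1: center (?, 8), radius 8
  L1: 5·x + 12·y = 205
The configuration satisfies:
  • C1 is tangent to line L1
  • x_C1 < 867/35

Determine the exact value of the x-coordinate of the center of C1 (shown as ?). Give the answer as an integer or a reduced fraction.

1. [C1‖L1]  x_C1² − (218/5)x_C1 + 213/5 = 0  ⇒  x_C1 = 1 or 213/5
2. given x_C1 < 867/35: keep 1

1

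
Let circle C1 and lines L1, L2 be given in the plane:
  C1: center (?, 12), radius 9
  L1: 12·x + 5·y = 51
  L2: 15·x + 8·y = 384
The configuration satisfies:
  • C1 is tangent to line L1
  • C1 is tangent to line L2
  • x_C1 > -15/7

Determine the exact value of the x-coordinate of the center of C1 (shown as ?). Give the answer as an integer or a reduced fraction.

9

1. [C1‖L1]  x_C1² + (3/2)x_C1 − 189/2 = 0  ⇒  x_C1 = -21/2 or 9
2. [C1‖L2]  x_C1² − (192/5)x_C1 + 1323/5 = 0  ⇒  x_C1 = 9 or 147/5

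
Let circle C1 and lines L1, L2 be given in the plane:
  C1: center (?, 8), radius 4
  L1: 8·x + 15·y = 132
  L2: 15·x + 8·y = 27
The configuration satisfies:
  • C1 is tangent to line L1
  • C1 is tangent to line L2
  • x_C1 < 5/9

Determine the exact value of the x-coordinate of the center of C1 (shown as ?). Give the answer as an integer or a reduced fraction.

1. [C1‖L1]  x_C1² − 3x_C1 − 70 = 0  ⇒  x_C1 = -7 or 10
2. [C1‖L2]  x_C1² + (74/15)x_C1 − 217/15 = 0  ⇒  x_C1 = -7 or 31/15

-7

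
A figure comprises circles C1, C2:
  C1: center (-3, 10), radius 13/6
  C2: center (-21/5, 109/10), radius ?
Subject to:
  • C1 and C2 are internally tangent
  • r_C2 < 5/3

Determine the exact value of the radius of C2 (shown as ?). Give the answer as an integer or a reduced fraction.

1. [int C1,C2]  r_C2² − (13/3)r_C2 + 22/9 = 0  ⇒  r_C2 = 2/3 or 11/3
2. given r_C2 < 5/3: keep 2/3

2/3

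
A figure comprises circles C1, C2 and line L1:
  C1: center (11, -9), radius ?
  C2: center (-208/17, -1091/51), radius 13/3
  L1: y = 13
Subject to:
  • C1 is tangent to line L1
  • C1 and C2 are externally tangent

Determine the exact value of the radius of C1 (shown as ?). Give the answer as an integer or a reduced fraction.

22

1. [C1‖L1]  r_C1² − 484 = 0  ⇒  r_C1 = 22 (r>0 drops 1)
2. [ext C1·C2]  r_C1² + (26/3)r_C1 − 2024/3 = 0  ⇒  r_C1 = 22 (r>0 drops 1)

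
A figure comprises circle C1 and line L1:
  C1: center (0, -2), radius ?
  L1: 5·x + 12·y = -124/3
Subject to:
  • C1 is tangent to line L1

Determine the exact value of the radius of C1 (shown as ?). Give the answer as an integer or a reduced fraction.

4/3

1. [C1‖L1]  r_C1² − 16/9 = 0  ⇒  r_C1 = 4/3 (r>0 drops 1)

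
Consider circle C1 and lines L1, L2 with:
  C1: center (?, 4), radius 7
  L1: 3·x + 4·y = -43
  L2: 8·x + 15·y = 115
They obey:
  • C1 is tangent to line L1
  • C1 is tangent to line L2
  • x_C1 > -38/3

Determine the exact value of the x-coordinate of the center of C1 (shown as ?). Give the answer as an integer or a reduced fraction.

-8

1. [C1‖L1]  x_C1² + (118/3)x_C1 + 752/3 = 0  ⇒  x_C1 = -94/3 or -8
2. [C1‖L2]  x_C1² − (55/4)x_C1 − 174 = 0  ⇒  x_C1 = -8 or 87/4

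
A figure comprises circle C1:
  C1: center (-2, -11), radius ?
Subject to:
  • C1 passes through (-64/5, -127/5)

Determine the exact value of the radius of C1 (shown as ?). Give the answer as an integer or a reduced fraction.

18

1. [C1∋P]  r_C1² − 324 = 0  ⇒  r_C1 = 18 (r>0 drops 1)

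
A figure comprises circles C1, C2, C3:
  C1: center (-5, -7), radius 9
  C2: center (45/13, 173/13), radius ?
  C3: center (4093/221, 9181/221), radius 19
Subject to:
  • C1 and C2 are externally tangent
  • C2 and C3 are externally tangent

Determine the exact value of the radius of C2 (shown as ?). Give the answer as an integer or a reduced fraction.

13

1. [ext C1·C2]  r_C2² + 18r_C2 − 403 = 0  ⇒  r_C2 = 13 (r>0 drops 1)
2. [ext C2·C3]  r_C2² + 38r_C2 − 663 = 0  ⇒  r_C2 = 13 (r>0 drops 1)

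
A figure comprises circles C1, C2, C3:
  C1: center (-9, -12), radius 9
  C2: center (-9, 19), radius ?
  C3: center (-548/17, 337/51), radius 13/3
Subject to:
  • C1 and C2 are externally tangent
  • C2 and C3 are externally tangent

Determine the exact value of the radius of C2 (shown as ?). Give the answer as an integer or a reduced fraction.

22

1. [ext C1·C2]  r_C2² + 18r_C2 − 880 = 0  ⇒  r_C2 = 22 (r>0 drops 1)
2. [ext C2·C3]  r_C2² + (26/3)r_C2 − 2024/3 = 0  ⇒  r_C2 = 22 (r>0 drops 1)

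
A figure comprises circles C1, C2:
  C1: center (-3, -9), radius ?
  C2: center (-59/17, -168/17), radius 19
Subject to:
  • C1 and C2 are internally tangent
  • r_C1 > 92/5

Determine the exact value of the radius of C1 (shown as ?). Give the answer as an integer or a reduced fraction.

20

1. [int C1,C2]  r_C1² − 38r_C1 + 360 = 0  ⇒  r_C1 = 18 or 20
2. given r_C1 > 92/5: keep 20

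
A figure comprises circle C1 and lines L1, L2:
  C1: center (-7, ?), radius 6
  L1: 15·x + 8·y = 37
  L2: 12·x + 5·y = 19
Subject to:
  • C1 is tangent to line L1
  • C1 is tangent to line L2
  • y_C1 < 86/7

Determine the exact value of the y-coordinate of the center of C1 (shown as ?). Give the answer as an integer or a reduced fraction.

1. [C1‖L1]  y_C1² − (71/2)y_C1 + 305/2 = 0  ⇒  y_C1 = 5 or 61/2
2. [C1‖L2]  y_C1² − (206/5)y_C1 + 181 = 0  ⇒  y_C1 = 5 or 181/5

5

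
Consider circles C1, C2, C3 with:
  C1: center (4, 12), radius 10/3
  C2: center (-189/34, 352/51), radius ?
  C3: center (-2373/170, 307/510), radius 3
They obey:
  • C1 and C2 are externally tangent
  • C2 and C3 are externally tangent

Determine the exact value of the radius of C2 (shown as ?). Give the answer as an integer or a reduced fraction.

15/2

1. [ext C1·C2]  r_C2² + (20/3)r_C2 − 425/4 = 0  ⇒  r_C2 = 15/2 (r>0 drops 1)
2. [ext C2·C3]  r_C2² + 6r_C2 − 405/4 = 0  ⇒  r_C2 = 15/2 (r>0 drops 1)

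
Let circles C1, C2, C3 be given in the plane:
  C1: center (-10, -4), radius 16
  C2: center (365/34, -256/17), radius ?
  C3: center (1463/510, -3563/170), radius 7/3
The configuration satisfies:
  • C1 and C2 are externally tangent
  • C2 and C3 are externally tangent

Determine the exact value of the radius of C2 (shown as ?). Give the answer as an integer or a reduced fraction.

1. [ext C1·C2]  r_C2² + 32r_C2 − 1185/4 = 0  ⇒  r_C2 = 15/2 (r>0 drops 1)
2. [ext C2·C3]  r_C2² + (14/3)r_C2 − 365/4 = 0  ⇒  r_C2 = 15/2 (r>0 drops 1)

15/2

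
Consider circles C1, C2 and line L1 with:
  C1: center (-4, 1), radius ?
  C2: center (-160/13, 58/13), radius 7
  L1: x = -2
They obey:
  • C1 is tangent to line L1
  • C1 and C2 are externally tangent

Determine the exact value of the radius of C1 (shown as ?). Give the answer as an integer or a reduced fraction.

1. [C1‖L1]  r_C1² − 4 = 0  ⇒  r_C1 = 2 (r>0 drops 1)
2. [ext C1·C2]  r_C1² + 14r_C1 − 32 = 0  ⇒  r_C1 = 2 (r>0 drops 1)

2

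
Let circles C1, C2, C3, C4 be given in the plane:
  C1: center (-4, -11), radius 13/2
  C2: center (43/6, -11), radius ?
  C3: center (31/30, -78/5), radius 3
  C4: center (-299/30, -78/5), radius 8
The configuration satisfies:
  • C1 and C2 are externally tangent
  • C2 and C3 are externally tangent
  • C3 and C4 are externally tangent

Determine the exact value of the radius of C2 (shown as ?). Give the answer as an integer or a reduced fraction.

14/3

1. [ext C1·C2]  r_C2² + 13r_C2 − 742/9 = 0  ⇒  r_C2 = 14/3 (r>0 drops 1)
2. [ext C2·C3]  r_C2² + 6r_C2 − 448/9 = 0  ⇒  r_C2 = 14/3 (r>0 drops 1)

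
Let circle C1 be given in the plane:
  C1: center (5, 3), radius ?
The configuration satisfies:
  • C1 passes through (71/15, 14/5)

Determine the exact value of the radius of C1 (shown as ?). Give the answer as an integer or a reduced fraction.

1/3

1. [C1∋P]  r_C1² − 1/9 = 0  ⇒  r_C1 = 1/3 (r>0 drops 1)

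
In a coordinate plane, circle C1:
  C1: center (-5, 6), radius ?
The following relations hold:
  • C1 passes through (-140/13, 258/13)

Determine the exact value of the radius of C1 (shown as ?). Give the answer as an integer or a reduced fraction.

15

1. [C1∋P]  r_C1² − 225 = 0  ⇒  r_C1 = 15 (r>0 drops 1)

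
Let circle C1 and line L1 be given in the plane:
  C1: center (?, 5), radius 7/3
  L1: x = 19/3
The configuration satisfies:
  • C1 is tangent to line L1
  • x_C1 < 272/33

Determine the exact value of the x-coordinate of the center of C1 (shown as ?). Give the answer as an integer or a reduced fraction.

1. [C1‖L1]  x_C1² − (38/3)x_C1 + 104/3 = 0  ⇒  x_C1 = 4 or 26/3
2. given x_C1 < 272/33: keep 4

4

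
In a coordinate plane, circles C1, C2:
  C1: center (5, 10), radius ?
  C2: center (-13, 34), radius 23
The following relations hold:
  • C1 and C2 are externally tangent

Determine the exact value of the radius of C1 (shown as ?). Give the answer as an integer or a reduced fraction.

1. [ext C1·C2]  r_C1² + 46r_C1 − 371 = 0  ⇒  r_C1 = 7 (r>0 drops 1)

7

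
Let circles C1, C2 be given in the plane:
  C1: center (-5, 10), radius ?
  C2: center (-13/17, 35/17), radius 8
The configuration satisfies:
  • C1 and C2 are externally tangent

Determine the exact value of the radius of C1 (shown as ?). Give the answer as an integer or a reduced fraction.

1

1. [ext C1·C2]  r_C1² + 16r_C1 − 17 = 0  ⇒  r_C1 = 1 (r>0 drops 1)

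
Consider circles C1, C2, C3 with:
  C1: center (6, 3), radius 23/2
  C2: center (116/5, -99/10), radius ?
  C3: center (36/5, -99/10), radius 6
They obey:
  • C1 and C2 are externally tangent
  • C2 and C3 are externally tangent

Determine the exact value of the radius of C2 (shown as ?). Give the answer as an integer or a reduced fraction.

1. [ext C1·C2]  r_C2² + 23r_C2 − 330 = 0  ⇒  r_C2 = 10 (r>0 drops 1)
2. [ext C2·C3]  r_C2² + 12r_C2 − 220 = 0  ⇒  r_C2 = 10 (r>0 drops 1)

10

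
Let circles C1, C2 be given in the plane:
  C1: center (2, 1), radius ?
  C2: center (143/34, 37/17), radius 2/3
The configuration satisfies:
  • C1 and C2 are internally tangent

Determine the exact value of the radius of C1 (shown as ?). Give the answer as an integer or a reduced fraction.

19/6

1. [int C1,C2]  r_C1² − (4/3)r_C1 − 209/36 = 0  ⇒  r_C1 = 19/6 (r>0 drops 1)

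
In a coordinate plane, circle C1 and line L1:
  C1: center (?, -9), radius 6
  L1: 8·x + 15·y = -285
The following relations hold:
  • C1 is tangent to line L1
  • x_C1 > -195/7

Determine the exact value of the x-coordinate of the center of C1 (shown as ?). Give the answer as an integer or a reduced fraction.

-6

1. [C1‖L1]  x_C1² + (75/2)x_C1 + 189 = 0  ⇒  x_C1 = -63/2 or -6
2. given x_C1 > -195/7: keep -6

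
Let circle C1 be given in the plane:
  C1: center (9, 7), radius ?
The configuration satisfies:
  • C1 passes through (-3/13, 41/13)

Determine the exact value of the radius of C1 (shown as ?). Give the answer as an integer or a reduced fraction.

10

1. [C1∋P]  r_C1² − 100 = 0  ⇒  r_C1 = 10 (r>0 drops 1)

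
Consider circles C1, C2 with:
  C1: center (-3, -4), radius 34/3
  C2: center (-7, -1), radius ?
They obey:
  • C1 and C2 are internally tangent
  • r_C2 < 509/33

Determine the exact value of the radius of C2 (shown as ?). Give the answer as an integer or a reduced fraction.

19/3

1. [int C1,C2]  r_C2² − (68/3)r_C2 + 931/9 = 0  ⇒  r_C2 = 19/3 or 49/3
2. given r_C2 < 509/33: keep 19/3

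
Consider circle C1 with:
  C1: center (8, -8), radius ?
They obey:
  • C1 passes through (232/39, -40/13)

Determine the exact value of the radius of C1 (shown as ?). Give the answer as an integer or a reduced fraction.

1. [C1∋P]  r_C1² − 256/9 = 0  ⇒  r_C1 = 16/3 (r>0 drops 1)

16/3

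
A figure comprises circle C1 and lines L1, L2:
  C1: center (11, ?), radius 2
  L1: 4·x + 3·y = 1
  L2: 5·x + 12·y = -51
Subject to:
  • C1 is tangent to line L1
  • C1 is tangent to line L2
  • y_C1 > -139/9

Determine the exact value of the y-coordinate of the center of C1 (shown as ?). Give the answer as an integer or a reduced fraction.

1. [C1‖L1]  y_C1² + (86/3)y_C1 + 583/3 = 0  ⇒  y_C1 = -53/3 or -11
2. [C1‖L2]  y_C1² + (53/3)y_C1 + 220/3 = 0  ⇒  y_C1 = -11 or -20/3

-11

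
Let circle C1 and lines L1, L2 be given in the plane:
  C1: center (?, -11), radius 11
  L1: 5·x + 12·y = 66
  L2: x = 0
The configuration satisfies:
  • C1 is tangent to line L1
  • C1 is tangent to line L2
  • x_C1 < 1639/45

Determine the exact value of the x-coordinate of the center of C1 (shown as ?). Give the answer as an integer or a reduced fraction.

11

1. [C1‖L1]  x_C1² − (396/5)x_C1 + 3751/5 = 0  ⇒  x_C1 = 11 or 341/5
2. [C1‖L2]  x_C1² − 121 = 0  ⇒  x_C1 = -11 or 11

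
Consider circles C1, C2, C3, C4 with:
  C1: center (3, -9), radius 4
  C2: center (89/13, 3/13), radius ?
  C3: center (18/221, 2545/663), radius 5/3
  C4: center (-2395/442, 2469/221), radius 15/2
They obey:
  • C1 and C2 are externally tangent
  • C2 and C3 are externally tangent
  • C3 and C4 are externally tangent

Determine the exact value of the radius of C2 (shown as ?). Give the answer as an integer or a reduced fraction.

6

1. [ext C1·C2]  r_C2² + 8r_C2 − 84 = 0  ⇒  r_C2 = 6 (r>0 drops 1)
2. [ext C2·C3]  r_C2² + (10/3)r_C2 − 56 = 0  ⇒  r_C2 = 6 (r>0 drops 1)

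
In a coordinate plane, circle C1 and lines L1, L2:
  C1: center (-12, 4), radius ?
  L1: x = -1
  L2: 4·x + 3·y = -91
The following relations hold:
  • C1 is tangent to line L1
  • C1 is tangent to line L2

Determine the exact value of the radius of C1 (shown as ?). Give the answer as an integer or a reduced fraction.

11

1. [C1‖L1]  r_C1² − 121 = 0  ⇒  r_C1 = 11 (r>0 drops 1)
2. [C1‖L2]  r_C1² − 121 = 0  ⇒  r_C1 = 11 (r>0 drops 1)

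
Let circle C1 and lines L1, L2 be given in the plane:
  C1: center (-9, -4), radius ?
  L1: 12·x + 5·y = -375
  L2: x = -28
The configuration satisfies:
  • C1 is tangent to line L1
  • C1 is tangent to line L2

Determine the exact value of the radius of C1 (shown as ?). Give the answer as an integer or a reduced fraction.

19

1. [C1‖L1]  r_C1² − 361 = 0  ⇒  r_C1 = 19 (r>0 drops 1)
2. [C1‖L2]  r_C1² − 361 = 0  ⇒  r_C1 = 19 (r>0 drops 1)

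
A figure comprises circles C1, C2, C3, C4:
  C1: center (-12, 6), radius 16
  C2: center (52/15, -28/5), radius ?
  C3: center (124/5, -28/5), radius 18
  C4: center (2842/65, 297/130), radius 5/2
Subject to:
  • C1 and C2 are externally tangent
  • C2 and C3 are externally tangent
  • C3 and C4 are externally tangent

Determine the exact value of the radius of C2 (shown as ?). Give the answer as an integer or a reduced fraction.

10/3

1. [ext C1·C2]  r_C2² + 32r_C2 − 1060/9 = 0  ⇒  r_C2 = 10/3 (r>0 drops 1)
2. [ext C2·C3]  r_C2² + 36r_C2 − 1180/9 = 0  ⇒  r_C2 = 10/3 (r>0 drops 1)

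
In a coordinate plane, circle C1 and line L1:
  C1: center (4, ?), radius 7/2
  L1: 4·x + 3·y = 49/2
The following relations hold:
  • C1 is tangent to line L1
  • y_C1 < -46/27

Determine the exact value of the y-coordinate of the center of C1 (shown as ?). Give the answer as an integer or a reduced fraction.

1. [C1‖L1]  y_C1² − (17/3)y_C1 − 26 = 0  ⇒  y_C1 = -3 or 26/3
2. given y_C1 < -46/27: keep -3

-3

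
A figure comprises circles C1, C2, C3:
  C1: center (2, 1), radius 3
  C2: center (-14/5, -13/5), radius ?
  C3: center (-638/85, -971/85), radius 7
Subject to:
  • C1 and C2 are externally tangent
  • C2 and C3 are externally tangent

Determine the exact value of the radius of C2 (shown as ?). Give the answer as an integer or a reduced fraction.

1. [ext C1·C2]  r_C2² + 6r_C2 − 27 = 0  ⇒  r_C2 = 3 (r>0 drops 1)
2. [ext C2·C3]  r_C2² + 14r_C2 − 51 = 0  ⇒  r_C2 = 3 (r>0 drops 1)

3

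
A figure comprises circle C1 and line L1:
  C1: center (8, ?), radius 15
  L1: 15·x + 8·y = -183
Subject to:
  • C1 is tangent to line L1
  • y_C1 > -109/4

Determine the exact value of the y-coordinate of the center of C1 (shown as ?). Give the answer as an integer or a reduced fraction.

-6

1. [C1‖L1]  y_C1² + (303/4)y_C1 + 837/2 = 0  ⇒  y_C1 = -279/4 or -6
2. given y_C1 > -109/4: keep -6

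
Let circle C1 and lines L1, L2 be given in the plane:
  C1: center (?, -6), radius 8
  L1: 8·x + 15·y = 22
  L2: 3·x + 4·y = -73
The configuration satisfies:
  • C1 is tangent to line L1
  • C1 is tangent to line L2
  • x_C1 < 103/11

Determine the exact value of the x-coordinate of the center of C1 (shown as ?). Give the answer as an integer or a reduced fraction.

1. [C1‖L1]  x_C1² − 28x_C1 − 93 = 0  ⇒  x_C1 = -3 or 31
2. [C1‖L2]  x_C1² + (98/3)x_C1 + 89 = 0  ⇒  x_C1 = -89/3 or -3

-3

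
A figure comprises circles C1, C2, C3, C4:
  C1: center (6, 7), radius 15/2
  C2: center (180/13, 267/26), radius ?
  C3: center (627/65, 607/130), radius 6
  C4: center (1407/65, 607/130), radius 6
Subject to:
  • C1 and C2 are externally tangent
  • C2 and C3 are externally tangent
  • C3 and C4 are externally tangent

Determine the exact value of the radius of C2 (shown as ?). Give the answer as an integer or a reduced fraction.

1. [ext C1·C2]  r_C2² + 15r_C2 − 16 = 0  ⇒  r_C2 = 1 (r>0 drops 1)
2. [ext C2·C3]  r_C2² + 12r_C2 − 13 = 0  ⇒  r_C2 = 1 (r>0 drops 1)

1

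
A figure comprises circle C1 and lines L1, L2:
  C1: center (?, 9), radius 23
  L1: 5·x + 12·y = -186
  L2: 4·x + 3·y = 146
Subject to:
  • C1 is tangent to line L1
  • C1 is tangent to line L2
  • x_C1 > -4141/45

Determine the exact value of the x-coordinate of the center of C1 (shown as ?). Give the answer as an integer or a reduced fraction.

1

1. [C1‖L1]  x_C1² + (588/5)x_C1 − 593/5 = 0  ⇒  x_C1 = -593/5 or 1
2. [C1‖L2]  x_C1² − (119/2)x_C1 + 117/2 = 0  ⇒  x_C1 = 1 or 117/2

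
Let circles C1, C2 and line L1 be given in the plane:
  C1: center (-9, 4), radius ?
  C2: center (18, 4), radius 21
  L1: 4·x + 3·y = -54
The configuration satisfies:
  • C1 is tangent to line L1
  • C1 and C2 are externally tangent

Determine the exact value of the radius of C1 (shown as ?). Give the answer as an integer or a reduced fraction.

1. [C1‖L1]  r_C1² − 36 = 0  ⇒  r_C1 = 6 (r>0 drops 1)
2. [ext C1·C2]  r_C1² + 42r_C1 − 288 = 0  ⇒  r_C1 = 6 (r>0 drops 1)

6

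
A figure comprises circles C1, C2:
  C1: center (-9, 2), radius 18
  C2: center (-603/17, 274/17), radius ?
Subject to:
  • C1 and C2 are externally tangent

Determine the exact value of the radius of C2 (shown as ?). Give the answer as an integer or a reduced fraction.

12

1. [ext C1·C2]  r_C2² + 36r_C2 − 576 = 0  ⇒  r_C2 = 12 (r>0 drops 1)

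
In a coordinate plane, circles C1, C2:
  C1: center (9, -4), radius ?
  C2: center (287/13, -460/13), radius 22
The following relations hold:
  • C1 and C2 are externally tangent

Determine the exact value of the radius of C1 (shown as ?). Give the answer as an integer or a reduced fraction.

1. [ext C1·C2]  r_C1² + 44r_C1 − 672 = 0  ⇒  r_C1 = 12 (r>0 drops 1)

12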